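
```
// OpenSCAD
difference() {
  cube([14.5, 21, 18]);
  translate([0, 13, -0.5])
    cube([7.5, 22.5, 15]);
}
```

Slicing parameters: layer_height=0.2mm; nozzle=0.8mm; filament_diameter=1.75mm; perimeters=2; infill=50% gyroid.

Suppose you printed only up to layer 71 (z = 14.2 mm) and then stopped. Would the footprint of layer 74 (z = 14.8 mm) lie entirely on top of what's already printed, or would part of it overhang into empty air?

Compare the two slices. At z = 14.2: the 14.5×21 cube contributes its full rectangle (area 304.50 mm²); the cube at (0, 13) (footprint 7.5×22.5) is included at this height (area 168.75 mm²); After the difference (first − rest): starting from the 14.5×21 cube (304.50 mm²), the 7.5×22.5 cube at (0, 13) partially overlaps it — only the 60.00 mm² overlap (of its 168.75 mm²) is removed, clipping the outline — area = 244.50 mm². At z = 14.8: the cube is present — its section is the full 14.5×21 rectangle (area 304.50 mm²); the cube at (0, 13) is not intersected at this z (z outside [-0.5, 14.5]); After the difference (first − rest): none of the subtracted shapes is present at this height, so the 14.5×21 cube is unchanged — area = 304.50 mm². Checking containment: at z = 14.8 the cross-section extends beyond the z = 14.2 cross-section by about 60.00 mm².

part overhangs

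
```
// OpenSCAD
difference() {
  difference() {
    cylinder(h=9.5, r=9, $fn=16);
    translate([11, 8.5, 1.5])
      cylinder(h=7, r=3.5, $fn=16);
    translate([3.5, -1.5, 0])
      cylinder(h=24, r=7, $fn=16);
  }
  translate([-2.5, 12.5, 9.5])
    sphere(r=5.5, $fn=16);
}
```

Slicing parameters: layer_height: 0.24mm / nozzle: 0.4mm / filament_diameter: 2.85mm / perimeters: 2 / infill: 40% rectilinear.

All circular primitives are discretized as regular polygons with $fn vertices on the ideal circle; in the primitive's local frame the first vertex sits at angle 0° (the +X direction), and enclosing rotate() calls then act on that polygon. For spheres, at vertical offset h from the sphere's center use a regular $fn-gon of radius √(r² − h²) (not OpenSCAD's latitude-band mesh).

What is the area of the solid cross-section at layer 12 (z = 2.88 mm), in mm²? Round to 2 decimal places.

At z = 2.88 mm: the r=9 cylinder gives a regular 16-gon of circumradius 9 (constant along its height) (area = (16/2)·9.000²·sin(360°/16) = 247.98 mm²); the r=3.5 cylinder at (11, 8.5) gives a regular 16-gon of circumradius 3.5 (constant along its height) (area = (16/2)·3.500²·sin(360°/16) = 37.50 mm²); the r=7 cylinder at (3.5, -1.5) gives a regular 16-gon of circumradius 7 (constant along its height) (area = (16/2)·7.000²·sin(360°/16) = 150.01 mm²); Subtracting the remaining from the first: starting from the r=9 cylinder (247.98 mm²), the r=3.5 cylinder at (11, 8.5) misses the remaining region (no effect); the r=7 cylinder at (3.5, -1.5) partially overlaps it — only the 130.95 mm² overlap (of its 150.01 mm²) is removed, clipping the outline — area = 117.03 mm²; the sphere at (-2.5, 12.5) is not intersected at this z (|z−center|=6.620 > r=5.5); Taking the first minus the rest: none of the subtracted shapes is present at this height, so the result so far is unchanged — area = 117.03 mm². Overall, the cross-section is a single solid region. Net area = 117.03 mm².

117.03 mm²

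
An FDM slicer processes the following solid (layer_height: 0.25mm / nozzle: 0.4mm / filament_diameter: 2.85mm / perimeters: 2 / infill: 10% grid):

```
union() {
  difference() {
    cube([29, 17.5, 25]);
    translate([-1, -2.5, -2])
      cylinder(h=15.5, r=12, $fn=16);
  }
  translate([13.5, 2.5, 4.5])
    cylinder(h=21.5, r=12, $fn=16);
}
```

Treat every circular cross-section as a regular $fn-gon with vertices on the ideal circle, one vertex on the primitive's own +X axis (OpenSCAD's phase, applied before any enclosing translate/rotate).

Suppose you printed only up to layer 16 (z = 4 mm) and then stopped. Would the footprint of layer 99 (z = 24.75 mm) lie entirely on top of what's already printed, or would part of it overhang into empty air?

part overhangs

Compare the two slices. At z = 4: the 29×17.5 cube contributes its full rectangle (area 507.50 mm²); the cylinder at (-1, -2.5): section is a regular 16-gon, circumradius r=12 (area = (16/2)·12.000²·sin(360°/16) = 440.85 mm²); Subtracting the remaining from the first: starting from the 29×17.5 cube (507.50 mm²), the r=12 cylinder at (-1, -2.5) partially overlaps it — only the 71.43 mm² overlap (of its 440.85 mm²) is removed, clipping the outline — area = 436.07 mm²; the cylinder at (13.5, 2.5) is absent (z outside [4.5, 26]); Taking the union: only the result so far is present, so the union is just that shape — area = 436.07 mm². At z = 24.75: the cube is present — its section is the full 29×17.5 rectangle (area 507.50 mm²); the cylinder at (-1, -2.5) is not intersected at this z (z outside [-2, 13.5]); Subtracting the remaining from the first: none of the subtracted shapes is present at this height, so the 29×17.5 cube is unchanged — area = 507.50 mm²; the cylinder at (13.5, 2.5): section is a regular 16-gon, circumradius r=12 (area = (16/2)·12.000²·sin(360°/16) = 440.85 mm²); Taking the union: the regions partially overlap — summed areas 948.35 mm² minus the doubly-counted overlap 279.18 mm² gives 669.17 mm² — area = 669.17 mm². Checking containment: at z = 24.75 the cross-section extends beyond the z = 4 cross-section by about 233.10 mm².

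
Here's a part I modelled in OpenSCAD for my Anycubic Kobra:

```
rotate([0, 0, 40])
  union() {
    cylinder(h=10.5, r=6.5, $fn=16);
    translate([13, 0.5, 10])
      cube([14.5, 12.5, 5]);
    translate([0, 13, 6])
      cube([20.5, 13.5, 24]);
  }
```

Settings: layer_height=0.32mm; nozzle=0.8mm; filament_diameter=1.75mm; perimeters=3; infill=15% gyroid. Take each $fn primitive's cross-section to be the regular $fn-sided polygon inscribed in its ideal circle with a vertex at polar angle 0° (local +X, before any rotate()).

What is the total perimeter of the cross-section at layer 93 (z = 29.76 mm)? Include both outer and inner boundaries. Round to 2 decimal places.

At z = 29.76 mm: the cylinder is absent (z outside [0, 10.5]); the cube at (13, 0.5) is absent (z outside [10, 15]); the cube at (0, 13) (footprint 20.5×13.5) is included at this height (perimeter 68.00 mm); Merging all regions: only the 20.5×13.5 cube at (0, 13) is present, so the union is just that shape — boundary = 68.00 mm; (rotated 40° about Z; rotation is an isometry so areas/perimeters/island counts are preserved). Overall, the cross-section is a single solid region. Total boundary length (outer) = 68.00 mm.

68.00 mm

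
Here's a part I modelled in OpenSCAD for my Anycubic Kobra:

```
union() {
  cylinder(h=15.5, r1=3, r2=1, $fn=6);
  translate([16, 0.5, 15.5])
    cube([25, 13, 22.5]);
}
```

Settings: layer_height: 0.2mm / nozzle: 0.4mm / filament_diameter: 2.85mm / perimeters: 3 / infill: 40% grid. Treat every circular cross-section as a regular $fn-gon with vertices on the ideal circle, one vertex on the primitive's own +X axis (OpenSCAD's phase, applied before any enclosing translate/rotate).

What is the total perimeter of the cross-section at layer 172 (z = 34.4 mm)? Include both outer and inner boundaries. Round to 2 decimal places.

At z = 34.4 mm: the cone is absent (z outside [0, 15.5]); the cube at (16, 0.5) (footprint 25×13) is included at this height (perimeter 76.00 mm); Combining (union): only the 25×13 cube at (16, 0.5) is present, so the union is just that shape — boundary = 76.00 mm. Overall, the cross-section is a single solid region. Total boundary length (outer) = 76.00 mm.

76.00 mm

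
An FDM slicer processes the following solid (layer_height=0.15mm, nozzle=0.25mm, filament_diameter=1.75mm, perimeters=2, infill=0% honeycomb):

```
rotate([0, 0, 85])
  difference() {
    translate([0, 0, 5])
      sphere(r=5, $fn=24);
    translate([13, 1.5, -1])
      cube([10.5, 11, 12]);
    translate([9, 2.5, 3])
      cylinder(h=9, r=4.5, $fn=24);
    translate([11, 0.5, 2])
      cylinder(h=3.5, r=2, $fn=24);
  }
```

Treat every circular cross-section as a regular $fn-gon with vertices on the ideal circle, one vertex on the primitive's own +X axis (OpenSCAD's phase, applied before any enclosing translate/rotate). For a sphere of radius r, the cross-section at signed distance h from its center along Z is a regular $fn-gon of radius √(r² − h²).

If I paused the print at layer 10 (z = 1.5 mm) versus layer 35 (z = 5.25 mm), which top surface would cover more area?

Layer 10 (z = 1.5): the r=5 sphere slices to a regular 24-gon of circumradius 3.571 (√(r²−h²) with h=3.5 from center) (area = (24/2)·3.571²·sin(360°/24) = 39.60 mm²); the cube at (13, 1.5) (footprint 10.5×11) is included at this height (area 115.50 mm²); the cylinder at (9, 2.5) does not reach this height (z outside [3, 12]); the cylinder at (11, 0.5) is absent (z outside [2, 5.5]); After the difference (first − rest): starting from the r=5 sphere (39.60 mm²), the 10.5×11 cube at (13, 1.5) misses the remaining region (no effect) — area = 39.60 mm²; (whole slice rotated 85° about Z — lengths, areas and connectivity unchanged). So its area = 39.60 mm². Layer 35 (z = 5.25): the r=5 sphere contributes a regular 24-gon of circumradius √(5²−0.25²) = 4.994 (area = (24/2)·4.994²·sin(360°/24) = 77.45 mm²); the 10.5×11 cube at (13, 1.5) contributes its full rectangle (area 115.50 mm²); the cylinder at (9, 2.5): section is a regular 24-gon, circumradius r=4.5 (area = (24/2)·4.500²·sin(360°/24) = 62.89 mm²); the cylinder at (11, 0.5): section is a regular 24-gon, circumradius r=2 (area = (24/2)·2.000²·sin(360°/24) = 12.42 mm²); Subtracting the remaining from the first: starting from the r=5 sphere (77.45 mm²), the 10.5×11 cube at (13, 1.5) misses the remaining region (no effect); the r=4.5 cylinder at (9, 2.5) partially overlaps it — only the 0.09 mm² overlap (of its 62.89 mm²) is removed, clipping the outline; the r=2 cylinder at (11, 0.5) misses the remaining region (no effect) — area = 77.36 mm²; (whole slice rotated 85° about Z — lengths, areas and connectivity unchanged). So its area = 77.36 mm². Layer 35 is larger (77.36 vs 39.60 mm²).

layer 35 (z = 5.25 mm)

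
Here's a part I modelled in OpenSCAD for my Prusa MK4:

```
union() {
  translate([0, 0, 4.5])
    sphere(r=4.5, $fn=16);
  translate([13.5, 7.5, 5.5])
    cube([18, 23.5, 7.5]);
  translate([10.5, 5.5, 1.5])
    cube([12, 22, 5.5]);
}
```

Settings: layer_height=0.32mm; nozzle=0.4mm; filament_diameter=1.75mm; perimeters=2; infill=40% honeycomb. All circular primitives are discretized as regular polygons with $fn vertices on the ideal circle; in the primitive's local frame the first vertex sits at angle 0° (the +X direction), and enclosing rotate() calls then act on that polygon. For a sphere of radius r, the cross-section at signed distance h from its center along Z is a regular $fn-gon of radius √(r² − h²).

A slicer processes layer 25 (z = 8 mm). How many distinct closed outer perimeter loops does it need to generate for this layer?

2

At z = 8 mm: the r=4.5 sphere slices to a regular 16-gon of circumradius 2.828 (√(r²−h²) with h=3.5 from center); the cube at (13.5, 7.5) (footprint 18×23.5) is included at this height; the cube at (10.5, 5.5) does not reach this height (z outside [1.5, 7]); Combining (union): the 2 present regions are separate (no shared area or edge), so areas and boundary lengths simply add and each stays a separate island — 2 connected regions. The result has 2 disconnected regions.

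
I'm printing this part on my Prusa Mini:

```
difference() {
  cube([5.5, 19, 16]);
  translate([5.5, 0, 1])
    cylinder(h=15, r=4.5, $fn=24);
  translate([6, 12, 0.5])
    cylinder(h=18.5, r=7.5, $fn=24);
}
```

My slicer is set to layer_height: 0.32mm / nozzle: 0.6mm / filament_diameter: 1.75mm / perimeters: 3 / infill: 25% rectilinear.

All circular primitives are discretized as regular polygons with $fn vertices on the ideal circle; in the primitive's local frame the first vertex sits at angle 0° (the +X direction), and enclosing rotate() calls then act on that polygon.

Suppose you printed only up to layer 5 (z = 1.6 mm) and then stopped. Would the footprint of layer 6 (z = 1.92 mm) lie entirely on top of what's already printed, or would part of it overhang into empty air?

entirely on top

Compare the two slices. At z = 1.6: the 5.5×19 cube contributes its full rectangle (area 104.50 mm²); the r=4.5 cylinder at (5.5, 0) contributes a regular 24-gon of circumradius 4.5 (area = (24/2)·4.500²·sin(360°/24) = 62.89 mm²); the cylinder at (6, 12): section is a regular 24-gon, circumradius r=7.5 (area = (24/2)·7.500²·sin(360°/24) = 174.70 mm²); Subtracting the remaining from the first: starting from the 5.5×19 cube (104.50 mm²), the r=4.5 cylinder at (5.5, 0) partially overlaps it — only the 15.72 mm² overlap (of its 62.89 mm²) is removed, clipping the outline; the r=7.5 cylinder at (6, 12) partially overlaps it — only the 70.53 mm² overlap (of its 174.70 mm²) is removed, clipping the outline — area = 18.25 mm². At z = 1.92: the cube (footprint 5.5×19) is included at this height (area 104.50 mm²); the cylinder at (5.5, 0): section is a regular 24-gon, circumradius r=4.5 (area = (24/2)·4.500²·sin(360°/24) = 62.89 mm²); the r=7.5 cylinder at (6, 12) contributes a regular 24-gon of circumradius 7.5 (area = (24/2)·7.500²·sin(360°/24) = 174.70 mm²); Taking the first minus the rest: starting from the 5.5×19 cube (104.50 mm²), the r=4.5 cylinder at (5.5, 0) partially overlaps it — only the 15.72 mm² overlap (of its 62.89 mm²) is removed, clipping the outline; the r=7.5 cylinder at (6, 12) partially overlaps it — only the 70.53 mm² overlap (of its 174.70 mm²) is removed, clipping the outline — area = 18.25 mm². Checking containment: the cross-section at z = 1.92 is a subset of the cross-section at z = 1.6.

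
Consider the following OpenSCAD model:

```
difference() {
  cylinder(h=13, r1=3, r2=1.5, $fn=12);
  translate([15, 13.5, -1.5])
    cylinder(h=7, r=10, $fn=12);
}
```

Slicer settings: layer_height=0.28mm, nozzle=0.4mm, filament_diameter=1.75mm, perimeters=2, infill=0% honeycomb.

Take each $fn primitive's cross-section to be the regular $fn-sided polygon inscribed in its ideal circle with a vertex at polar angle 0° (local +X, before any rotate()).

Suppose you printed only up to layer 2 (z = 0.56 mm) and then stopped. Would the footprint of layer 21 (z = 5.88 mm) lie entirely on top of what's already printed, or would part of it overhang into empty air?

Compare the two slices. At z = 0.56: the cone (r1=3→r2=1.5) has section circumradius 2.935 here — a regular 12-gon (area = (12/2)·2.935²·sin(360°/12) = 25.85 mm²); the r=10 cylinder at (15, 13.5) contributes a regular 12-gon of circumradius 10 (area = (12/2)·10.000²·sin(360°/12) = 300.00 mm²); Subtracting the remaining from the first: starting from the cone (25.85 mm²), the r=10 cylinder at (15, 13.5) misses the remaining region (no effect) — area = 25.85 mm². At z = 5.88: the cone: at t=0.452 of its height the radius interpolates to r₁+(r₂−r₁)t = 2.322, giving a regular 12-gon of that circumradius (area = (12/2)·2.322²·sin(360°/12) = 16.17 mm²); the cylinder at (15, 13.5) is absent (z outside [-1.5, 5.5]); Subtracting the remaining from the first: none of the subtracted shapes is present at this height, so the cone is unchanged — area = 16.17 mm². Checking containment: the cross-section at z = 5.88 is a subset of the cross-section at z = 0.56.

entirely on top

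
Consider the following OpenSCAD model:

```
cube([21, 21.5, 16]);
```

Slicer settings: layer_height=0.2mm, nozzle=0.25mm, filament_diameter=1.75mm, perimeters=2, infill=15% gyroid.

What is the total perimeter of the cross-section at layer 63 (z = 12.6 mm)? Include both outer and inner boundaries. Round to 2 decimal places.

At z = 12.6 mm: the cube (footprint 21×21.5) is included at this height (perimeter 85.00 mm). Overall, the cross-section is a single solid region. Total boundary length (outer) = 85.00 mm.

85.00 mm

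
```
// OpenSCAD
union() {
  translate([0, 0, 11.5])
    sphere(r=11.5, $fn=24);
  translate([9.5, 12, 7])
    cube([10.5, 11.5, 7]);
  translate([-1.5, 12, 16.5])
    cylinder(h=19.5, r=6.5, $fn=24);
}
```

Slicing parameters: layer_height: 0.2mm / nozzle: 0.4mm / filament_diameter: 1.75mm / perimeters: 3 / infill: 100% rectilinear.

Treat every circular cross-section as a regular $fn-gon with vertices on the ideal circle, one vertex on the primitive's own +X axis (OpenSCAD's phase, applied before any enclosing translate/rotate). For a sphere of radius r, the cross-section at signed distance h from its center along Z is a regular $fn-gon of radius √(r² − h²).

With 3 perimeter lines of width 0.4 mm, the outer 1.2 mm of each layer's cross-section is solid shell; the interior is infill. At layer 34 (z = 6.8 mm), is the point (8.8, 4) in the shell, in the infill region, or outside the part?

At z = 6.8 mm: the r=11.5 sphere contributes a regular 24-gon of circumradius √(11.5²−4.7²) = 10.496; the cube at (9.5, 12) is absent (z outside [7, 14]); the cylinder at (-1.5, 12) is absent (z outside [16.5, 36]); Taking the union: only the r=11.5 sphere is present, so the union is just that shape — 1 connected region. Overall, the cross-section is a single solid region. The nearest boundary edge runs (10.14, 2.72)→(9.09, 5.25); distance from the point to it = 0.75 mm. The point is inside the cross-section, 0.75 mm from the nearest boundary — within the 1.2 mm shell band (3 × 0.4).

shell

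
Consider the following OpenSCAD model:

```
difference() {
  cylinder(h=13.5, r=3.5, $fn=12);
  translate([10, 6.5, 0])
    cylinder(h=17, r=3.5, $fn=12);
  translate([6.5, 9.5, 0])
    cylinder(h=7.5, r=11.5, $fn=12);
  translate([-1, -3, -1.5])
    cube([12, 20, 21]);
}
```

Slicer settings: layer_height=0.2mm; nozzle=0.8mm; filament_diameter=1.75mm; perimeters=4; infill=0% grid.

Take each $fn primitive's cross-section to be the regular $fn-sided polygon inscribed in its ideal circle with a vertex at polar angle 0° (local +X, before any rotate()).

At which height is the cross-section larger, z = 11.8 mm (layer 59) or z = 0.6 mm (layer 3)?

Layer 59 (z = 11.8): the r=3.5 cylinder contributes a regular 12-gon of circumradius 3.5 (area = (12/2)·3.500²·sin(360°/12) = 36.75 mm²); the cylinder at (10, 6.5): section is a regular 12-gon, circumradius r=3.5 (area = (12/2)·3.500²·sin(360°/12) = 36.75 mm²); the cylinder at (6.5, 9.5) is absent (z outside [0, 7.5]); the cube at (-1, -3) is present — its section is the full 12×20 rectangle (area 240.00 mm²); After the difference (first − rest): starting from the r=3.5 cylinder (36.75 mm²), the r=3.5 cylinder at (10, 6.5) misses the remaining region (no effect); the 12×20 cube at (-1, -3) partially overlaps it — only the 24.28 mm² overlap (of its 240.00 mm²) is removed, clipping the outline — area = 12.47 mm². So its area = 12.47 mm². Layer 3 (z = 0.6): the cylinder: section is a regular 12-gon, circumradius r=3.5 (area = (12/2)·3.500²·sin(360°/12) = 36.75 mm²); the r=3.5 cylinder at (10, 6.5) contributes a regular 12-gon of circumradius 3.5 (area = (12/2)·3.500²·sin(360°/12) = 36.75 mm²); the r=11.5 cylinder at (6.5, 9.5) gives a regular 12-gon of circumradius 11.5 (constant along its height) (area = (12/2)·11.500²·sin(360°/12) = 396.75 mm²); the cube at (-1, -3) is present — its section is the full 12×20 rectangle (area 240.00 mm²); Subtracting the remaining from the first: starting from the r=3.5 cylinder (36.75 mm²), the r=3.5 cylinder at (10, 6.5) misses the remaining region (no effect); the r=11.5 cylinder at (6.5, 9.5) partially overlaps it — only the 15.27 mm² overlap (of its 396.75 mm²) is removed, clipping the outline; the 12×20 cube at (-1, -3) partially overlaps it — only the 10.35 mm² overlap (of its 240.00 mm²) is removed, clipping the outline — area = 11.13 mm². So its area = 11.13 mm². Layer 59 is larger (12.47 vs 11.13 mm²).

layer 59 (z = 11.8 mm)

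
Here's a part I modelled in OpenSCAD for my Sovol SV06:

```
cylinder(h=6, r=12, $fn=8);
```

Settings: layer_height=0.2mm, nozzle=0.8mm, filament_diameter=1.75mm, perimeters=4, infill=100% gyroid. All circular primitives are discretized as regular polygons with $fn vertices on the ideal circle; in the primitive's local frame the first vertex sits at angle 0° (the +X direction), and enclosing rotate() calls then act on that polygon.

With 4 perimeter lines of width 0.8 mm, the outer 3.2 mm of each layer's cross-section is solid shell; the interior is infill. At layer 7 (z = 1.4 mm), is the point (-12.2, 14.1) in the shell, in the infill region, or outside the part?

At z = 1.4 mm: the cylinder: section is a regular 8-gon, circumradius r=12. Overall, the cross-section is a single solid region. The nearest boundary edge runs (0.00, 12.00)→(-8.49, 8.49); distance from the point to it = 6.73 mm. The point is not inside any of the regions above, so it lies outside the cross-section (6.73 mm from the nearest boundary).

outside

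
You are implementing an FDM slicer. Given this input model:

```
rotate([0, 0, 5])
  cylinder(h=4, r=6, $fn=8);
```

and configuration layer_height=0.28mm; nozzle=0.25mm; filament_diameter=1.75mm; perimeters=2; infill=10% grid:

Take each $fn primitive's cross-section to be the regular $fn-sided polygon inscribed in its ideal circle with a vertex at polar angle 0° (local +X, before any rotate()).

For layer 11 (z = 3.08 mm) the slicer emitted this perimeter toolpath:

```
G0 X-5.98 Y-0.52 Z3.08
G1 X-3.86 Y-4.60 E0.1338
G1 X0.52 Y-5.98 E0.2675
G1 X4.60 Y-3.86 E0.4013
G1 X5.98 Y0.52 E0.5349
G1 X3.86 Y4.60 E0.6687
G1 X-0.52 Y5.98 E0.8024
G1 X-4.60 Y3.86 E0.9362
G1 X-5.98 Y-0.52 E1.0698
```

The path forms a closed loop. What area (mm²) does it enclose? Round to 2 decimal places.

Apply the shoelace formula to the sequence of (X, Y) vertices; enclosed area = 101.95 mm².

101.95 mm²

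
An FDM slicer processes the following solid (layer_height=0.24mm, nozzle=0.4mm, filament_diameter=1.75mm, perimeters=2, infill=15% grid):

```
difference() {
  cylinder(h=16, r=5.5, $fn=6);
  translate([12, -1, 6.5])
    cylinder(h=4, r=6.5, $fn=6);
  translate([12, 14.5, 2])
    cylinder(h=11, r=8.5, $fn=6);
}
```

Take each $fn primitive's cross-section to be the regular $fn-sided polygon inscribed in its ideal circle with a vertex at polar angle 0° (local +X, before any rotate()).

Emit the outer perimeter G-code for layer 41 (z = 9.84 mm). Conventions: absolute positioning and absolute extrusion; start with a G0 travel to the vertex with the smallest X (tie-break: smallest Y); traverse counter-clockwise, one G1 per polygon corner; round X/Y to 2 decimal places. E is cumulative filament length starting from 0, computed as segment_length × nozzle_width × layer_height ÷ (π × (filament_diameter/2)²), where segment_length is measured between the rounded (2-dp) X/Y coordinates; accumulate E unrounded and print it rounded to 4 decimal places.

At z = 9.84 mm: the cylinder: section is a regular 6-gon, circumradius r=5.5; the r=6.5 cylinder at (12, -1) gives a regular 6-gon of circumradius 6.5 (constant along its height); the r=8.5 cylinder at (12, 14.5) contributes a regular 6-gon of circumradius 8.5; Taking the first minus the rest: starting from the r=5.5 cylinder, the r=6.5 cylinder at (12, -1) misses the remaining region (no effect); the r=8.5 cylinder at (12, 14.5) misses the remaining region (no effect) — 1 connected region. The outline is a single polygon with 6 vertices. Extrusion per mm of travel: 0.4 × 0.24 / (π × 0.875²) = 0.039912. Accumulating E over each segment gives final E = 1.3167.

G0 X-5.50 Y0.00 Z9.84
G1 X-2.75 Y-4.76 E0.2194
G1 X2.75 Y-4.76 E0.4389
G1 X5.50 Y0.00 E0.6583
G1 X2.75 Y4.76 E0.8777
G1 X-2.75 Y4.76 E1.0973
G1 X-5.50 Y0.00 E1.3167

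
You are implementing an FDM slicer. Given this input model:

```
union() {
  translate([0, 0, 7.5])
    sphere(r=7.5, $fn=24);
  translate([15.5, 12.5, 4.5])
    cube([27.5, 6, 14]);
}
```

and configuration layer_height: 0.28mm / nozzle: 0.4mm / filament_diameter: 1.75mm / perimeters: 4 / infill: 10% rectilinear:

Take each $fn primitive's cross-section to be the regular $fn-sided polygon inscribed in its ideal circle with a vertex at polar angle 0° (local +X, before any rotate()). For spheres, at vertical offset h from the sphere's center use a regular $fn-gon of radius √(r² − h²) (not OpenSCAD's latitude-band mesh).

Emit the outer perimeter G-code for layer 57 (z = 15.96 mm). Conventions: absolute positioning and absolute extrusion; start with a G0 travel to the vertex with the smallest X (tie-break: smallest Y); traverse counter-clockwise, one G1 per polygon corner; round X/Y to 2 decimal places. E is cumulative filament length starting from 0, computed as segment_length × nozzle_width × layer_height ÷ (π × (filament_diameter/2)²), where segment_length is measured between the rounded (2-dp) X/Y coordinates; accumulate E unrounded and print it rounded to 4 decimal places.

G0 X15.50 Y12.50 Z15.96
G1 X43.00 Y12.50 E1.2805
G1 X43.00 Y18.50 E1.5599
G1 X15.50 Y18.50 E2.8404
G1 X15.50 Y12.50 E3.1198

At z = 15.96 mm: the sphere is absent (|z−center|=8.460 > r=7.5); the cube at (15.5, 12.5) (footprint 27.5×6) is included at this height; Merging all regions: only the 27.5×6 cube at (15.5, 12.5) is present, so the union is just that shape — 1 connected region. The outline is a single polygon with 4 vertices. Extrusion per mm of travel: 0.4 × 0.28 / (π × 0.875²) = 0.046564. Accumulating E over each segment gives final E = 3.1198.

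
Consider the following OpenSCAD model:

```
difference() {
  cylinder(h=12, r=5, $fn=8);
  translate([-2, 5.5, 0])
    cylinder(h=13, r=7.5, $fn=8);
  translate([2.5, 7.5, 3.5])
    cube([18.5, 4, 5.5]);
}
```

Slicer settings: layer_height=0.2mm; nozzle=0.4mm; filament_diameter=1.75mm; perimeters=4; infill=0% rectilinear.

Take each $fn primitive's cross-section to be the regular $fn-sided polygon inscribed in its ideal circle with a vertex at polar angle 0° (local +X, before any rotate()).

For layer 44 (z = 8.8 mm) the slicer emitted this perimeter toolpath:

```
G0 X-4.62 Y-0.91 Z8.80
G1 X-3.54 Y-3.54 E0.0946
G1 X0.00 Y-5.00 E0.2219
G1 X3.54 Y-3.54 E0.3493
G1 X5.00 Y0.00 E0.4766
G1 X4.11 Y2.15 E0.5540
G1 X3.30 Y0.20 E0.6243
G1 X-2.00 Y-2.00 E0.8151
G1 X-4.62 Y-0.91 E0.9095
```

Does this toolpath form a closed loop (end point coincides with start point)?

Start point (G0): (-4.62, -0.91). End point (last G1): the path returns to the start — closed.

yes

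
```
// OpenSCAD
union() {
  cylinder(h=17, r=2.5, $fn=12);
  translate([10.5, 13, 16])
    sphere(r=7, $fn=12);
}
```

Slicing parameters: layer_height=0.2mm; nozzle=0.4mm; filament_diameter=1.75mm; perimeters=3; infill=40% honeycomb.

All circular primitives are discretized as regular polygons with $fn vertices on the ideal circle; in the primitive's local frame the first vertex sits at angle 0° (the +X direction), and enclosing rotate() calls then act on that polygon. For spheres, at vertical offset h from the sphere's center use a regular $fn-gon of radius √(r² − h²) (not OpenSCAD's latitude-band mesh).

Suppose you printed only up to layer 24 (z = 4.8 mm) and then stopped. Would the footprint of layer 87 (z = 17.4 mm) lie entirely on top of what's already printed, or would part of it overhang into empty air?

part overhangs

Compare the two slices. At z = 4.8: the r=2.5 cylinder gives a regular 12-gon of circumradius 2.5 (constant along its height) (area = (12/2)·2.500²·sin(360°/12) = 18.75 mm²); the sphere at (10.5, 13) is absent (|z−center|=11.200 > r=7); Merging all regions: only the r=2.5 cylinder is present, so the union is just that shape — area = 18.75 mm². At z = 17.4: the cylinder is absent (z outside [0, 17]); the r=7 sphere at (10.5, 13) contributes a regular 12-gon of circumradius √(7²−1.4²) = 6.859 (area = (12/2)·6.859²·sin(360°/12) = 141.12 mm²); Taking the union: only the r=7 sphere at (10.5, 13) is present, so the union is just that shape — area = 141.12 mm². Checking containment: at z = 17.4 the cross-section extends beyond the z = 4.8 cross-section by about 141.12 mm².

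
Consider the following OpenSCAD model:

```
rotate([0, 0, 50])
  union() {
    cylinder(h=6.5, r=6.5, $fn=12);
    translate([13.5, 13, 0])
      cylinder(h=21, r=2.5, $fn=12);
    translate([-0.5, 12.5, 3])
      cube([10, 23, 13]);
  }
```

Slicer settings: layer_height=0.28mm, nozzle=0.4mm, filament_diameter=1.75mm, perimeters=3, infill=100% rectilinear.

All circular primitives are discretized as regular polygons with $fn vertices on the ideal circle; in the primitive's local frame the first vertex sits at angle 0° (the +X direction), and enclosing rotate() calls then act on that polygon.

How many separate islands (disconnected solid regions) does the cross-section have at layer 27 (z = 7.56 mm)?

At z = 7.56 mm: the cylinder is not intersected at this z (z outside [0, 6.5]); the cylinder at (13.5, 13): section is a regular 12-gon, circumradius r=2.5; the 10×23 cube at (-0.5, 12.5) contributes its full rectangle; Taking the union: the 2 present regions are separate (no shared area or edge), so areas and boundary lengths simply add and each stays a separate island — 2 connected regions; (rotated 50° about Z; rotation is an isometry so areas/perimeters/island counts are preserved). Overall, the cross-section has 2 separate islands. Island count = 2.

2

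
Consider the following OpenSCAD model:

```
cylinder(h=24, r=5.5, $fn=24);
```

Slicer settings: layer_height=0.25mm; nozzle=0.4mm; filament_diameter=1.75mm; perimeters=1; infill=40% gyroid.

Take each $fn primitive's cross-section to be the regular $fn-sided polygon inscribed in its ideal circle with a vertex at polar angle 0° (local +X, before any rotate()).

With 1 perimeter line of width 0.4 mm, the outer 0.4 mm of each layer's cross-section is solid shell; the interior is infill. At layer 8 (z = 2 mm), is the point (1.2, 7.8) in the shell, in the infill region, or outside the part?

At z = 2 mm: the cylinder: section is a regular 24-gon, circumradius r=5.5. Overall, the cross-section is a single solid region. The nearest boundary edge runs (1.42, 5.31)→(0.00, 5.50); distance from the point to it = 2.44 mm. The point is not inside any of the regions above, so it lies outside the cross-section (2.44 mm from the nearest boundary).

outside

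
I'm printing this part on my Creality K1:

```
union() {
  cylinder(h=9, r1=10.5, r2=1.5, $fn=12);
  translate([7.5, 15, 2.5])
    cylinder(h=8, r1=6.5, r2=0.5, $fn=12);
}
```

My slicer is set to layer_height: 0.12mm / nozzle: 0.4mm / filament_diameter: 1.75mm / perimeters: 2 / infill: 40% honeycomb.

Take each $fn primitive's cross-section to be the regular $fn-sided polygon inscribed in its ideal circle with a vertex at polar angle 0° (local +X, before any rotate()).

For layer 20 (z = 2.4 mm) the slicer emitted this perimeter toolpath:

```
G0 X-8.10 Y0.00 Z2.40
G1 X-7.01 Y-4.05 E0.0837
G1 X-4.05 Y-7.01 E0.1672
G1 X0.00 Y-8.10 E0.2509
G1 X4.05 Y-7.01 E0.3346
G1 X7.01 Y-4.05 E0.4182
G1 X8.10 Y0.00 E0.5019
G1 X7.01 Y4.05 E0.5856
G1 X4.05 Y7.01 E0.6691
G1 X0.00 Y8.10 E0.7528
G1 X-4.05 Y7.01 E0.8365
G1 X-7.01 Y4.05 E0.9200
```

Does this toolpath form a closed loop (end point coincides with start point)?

no

Start point (G0): (-8.10, 0.00). End point (last G1): the path does not return to the start — open.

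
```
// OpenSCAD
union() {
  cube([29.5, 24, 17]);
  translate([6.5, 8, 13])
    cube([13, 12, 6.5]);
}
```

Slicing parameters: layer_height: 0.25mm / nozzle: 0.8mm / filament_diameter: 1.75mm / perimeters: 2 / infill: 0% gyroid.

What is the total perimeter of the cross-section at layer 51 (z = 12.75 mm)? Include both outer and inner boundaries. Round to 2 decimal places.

At z = 12.75 mm: the 29.5×24 cube contributes its full rectangle (perimeter 107.00 mm); the cube at (6.5, 8) is absent (z outside [13, 19.5]); Merging all regions: only the 29.5×24 cube is present, so the union is just that shape — boundary = 107.00 mm. Overall, the cross-section is a single solid region. Total boundary length (outer) = 107.00 mm.

107.00 mm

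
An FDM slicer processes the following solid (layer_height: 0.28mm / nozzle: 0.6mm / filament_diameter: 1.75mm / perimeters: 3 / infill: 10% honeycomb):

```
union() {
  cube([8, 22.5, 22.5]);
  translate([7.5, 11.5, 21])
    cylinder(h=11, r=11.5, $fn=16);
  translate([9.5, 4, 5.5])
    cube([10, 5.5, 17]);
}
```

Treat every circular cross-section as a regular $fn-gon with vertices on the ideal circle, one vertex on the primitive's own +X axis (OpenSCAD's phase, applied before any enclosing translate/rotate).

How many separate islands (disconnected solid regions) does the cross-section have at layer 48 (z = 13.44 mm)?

2

At z = 13.44 mm: the cube is present — its section is the full 8×22.5 rectangle; the cylinder at (7.5, 11.5) is absent (z outside [21, 32]); the cube at (9.5, 4) (footprint 10×5.5) is included at this height; Merging all regions: the 2 present regions are separate (no shared area or edge), so areas and boundary lengths simply add and each stays a separate island — 2 connected regions. Overall, the cross-section has 2 separate islands. Island count = 2.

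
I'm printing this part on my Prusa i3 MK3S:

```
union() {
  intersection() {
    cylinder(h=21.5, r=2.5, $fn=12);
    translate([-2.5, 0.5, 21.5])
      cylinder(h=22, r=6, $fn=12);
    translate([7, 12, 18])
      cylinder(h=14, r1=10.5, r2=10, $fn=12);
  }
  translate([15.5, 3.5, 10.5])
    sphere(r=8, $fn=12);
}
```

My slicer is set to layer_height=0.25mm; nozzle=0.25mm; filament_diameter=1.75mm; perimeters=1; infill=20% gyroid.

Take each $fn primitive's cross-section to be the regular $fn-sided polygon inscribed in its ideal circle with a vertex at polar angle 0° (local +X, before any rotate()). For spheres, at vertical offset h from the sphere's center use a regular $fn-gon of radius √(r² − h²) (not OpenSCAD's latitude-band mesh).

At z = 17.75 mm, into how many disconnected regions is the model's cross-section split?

1

At z = 17.75 mm: the r=2.5 cylinder contributes a regular 12-gon of circumradius 2.5; the cylinder at (-2.5, 0.5) is not intersected at this z (z outside [21.5, 43.5]); the cone at (7, 12) does not reach this height (z outside [18, 32]); After intersecting: at least one operand is absent at this height, so nothing remains; the r=8 sphere at (15.5, 3.5) slices to a regular 12-gon of circumradius 3.382 (√(r²−h²) with h=7.25 from center); Combining (union): only the r=8 sphere at (15.5, 3.5) is present, so the union is just that shape — 1 connected region. The result has 1 disconnected region.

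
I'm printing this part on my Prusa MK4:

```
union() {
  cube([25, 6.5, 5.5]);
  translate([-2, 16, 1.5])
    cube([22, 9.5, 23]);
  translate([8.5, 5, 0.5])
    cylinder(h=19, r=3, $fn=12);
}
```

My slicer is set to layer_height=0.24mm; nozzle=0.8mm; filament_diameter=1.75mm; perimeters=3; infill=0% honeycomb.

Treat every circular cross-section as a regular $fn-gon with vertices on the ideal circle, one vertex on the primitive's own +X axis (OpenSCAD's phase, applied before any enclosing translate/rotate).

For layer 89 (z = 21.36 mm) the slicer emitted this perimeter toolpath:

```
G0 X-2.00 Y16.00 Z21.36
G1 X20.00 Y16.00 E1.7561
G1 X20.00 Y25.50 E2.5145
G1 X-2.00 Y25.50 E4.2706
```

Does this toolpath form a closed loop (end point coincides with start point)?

no

Start point (G0): (-2.00, 16.00). End point (last G1): the path does not return to the start — open.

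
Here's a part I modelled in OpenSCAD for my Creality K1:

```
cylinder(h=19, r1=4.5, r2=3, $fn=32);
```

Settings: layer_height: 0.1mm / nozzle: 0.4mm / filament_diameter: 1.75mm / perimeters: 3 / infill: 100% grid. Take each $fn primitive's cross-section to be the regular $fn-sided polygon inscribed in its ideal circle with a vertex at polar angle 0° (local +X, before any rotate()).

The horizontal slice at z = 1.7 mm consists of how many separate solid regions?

1

At z = 1.7 mm: the cone: at t=0.089 of its height the radius interpolates to r₁+(r₂−r₁)t = 4.366, giving a regular 32-gon of that circumradius. The result has 1 disconnected region.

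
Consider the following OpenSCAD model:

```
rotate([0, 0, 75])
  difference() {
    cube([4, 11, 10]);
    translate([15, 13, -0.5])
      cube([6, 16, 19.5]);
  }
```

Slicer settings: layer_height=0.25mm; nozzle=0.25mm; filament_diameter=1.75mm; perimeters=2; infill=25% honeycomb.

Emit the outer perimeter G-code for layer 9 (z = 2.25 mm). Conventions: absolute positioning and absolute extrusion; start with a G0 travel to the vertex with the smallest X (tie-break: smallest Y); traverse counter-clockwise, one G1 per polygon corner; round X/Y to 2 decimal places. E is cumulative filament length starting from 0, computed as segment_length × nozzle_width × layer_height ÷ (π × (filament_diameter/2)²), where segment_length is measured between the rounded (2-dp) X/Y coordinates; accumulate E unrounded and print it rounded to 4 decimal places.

At z = 2.25 mm: the cube (footprint 4×11) is included at this height; the 6×16 cube at (15, 13) contributes its full rectangle; After the difference (first − rest): starting from the 4×11 cube, the 6×16 cube at (15, 13) misses the remaining region (no effect) — 1 connected region; (rotated 75° about Z; rotation is an isometry so areas/perimeters/island counts are preserved). The outline is a single polygon with 4 vertices. Extrusion per mm of travel: 0.25 × 0.25 / (π × 0.875²) = 0.025984. Accumulating E over each segment gives final E = 0.7797.

G0 X-10.63 Y2.85 Z2.25
G1 X0.00 Y0.00 E0.2860
G1 X1.04 Y3.86 E0.3898
G1 X-9.59 Y6.71 E0.6758
G1 X-10.63 Y2.85 E0.7797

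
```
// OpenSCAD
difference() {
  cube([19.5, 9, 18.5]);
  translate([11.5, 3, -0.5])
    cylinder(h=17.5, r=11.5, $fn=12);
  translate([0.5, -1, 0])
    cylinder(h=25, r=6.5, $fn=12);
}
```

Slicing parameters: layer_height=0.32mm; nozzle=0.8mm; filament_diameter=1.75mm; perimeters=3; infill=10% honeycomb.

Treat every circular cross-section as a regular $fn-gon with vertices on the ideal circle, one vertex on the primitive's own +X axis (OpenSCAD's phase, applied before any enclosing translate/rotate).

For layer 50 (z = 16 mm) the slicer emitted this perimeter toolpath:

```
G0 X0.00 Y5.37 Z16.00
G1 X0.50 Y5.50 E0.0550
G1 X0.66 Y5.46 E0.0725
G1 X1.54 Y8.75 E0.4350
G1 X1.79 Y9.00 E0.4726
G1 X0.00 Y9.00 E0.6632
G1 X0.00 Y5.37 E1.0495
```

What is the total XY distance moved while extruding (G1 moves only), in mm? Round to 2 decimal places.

Sum the Euclidean lengths of each G1 segment: total = 9.86 mm.

9.86 mm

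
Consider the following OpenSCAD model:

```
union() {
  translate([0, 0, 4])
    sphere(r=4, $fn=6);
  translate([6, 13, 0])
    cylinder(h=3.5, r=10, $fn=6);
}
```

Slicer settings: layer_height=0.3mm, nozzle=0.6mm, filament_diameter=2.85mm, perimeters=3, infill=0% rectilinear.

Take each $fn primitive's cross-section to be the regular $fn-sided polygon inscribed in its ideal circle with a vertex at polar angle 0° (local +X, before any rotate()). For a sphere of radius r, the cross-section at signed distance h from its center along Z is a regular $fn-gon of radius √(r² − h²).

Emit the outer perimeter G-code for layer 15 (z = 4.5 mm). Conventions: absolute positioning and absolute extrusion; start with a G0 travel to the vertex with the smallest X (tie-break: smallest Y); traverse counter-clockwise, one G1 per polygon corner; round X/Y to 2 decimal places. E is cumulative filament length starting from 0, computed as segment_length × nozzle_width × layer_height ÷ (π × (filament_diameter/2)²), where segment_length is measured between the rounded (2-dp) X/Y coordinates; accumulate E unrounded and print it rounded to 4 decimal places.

At z = 4.5 mm: the r=4 sphere contributes a regular 6-gon of circumradius √(4²−0.5²) = 3.969; the cylinder at (6, 13) is absent (z outside [0, 3.5]); Taking the union: only the r=4 sphere is present, so the union is just that shape — 1 connected region. The outline is a single polygon with 6 vertices. Extrusion per mm of travel: 0.6 × 0.3 / (π × 1.425²) = 0.028216. Accumulating E over each segment gives final E = 0.6720.

G0 X-3.97 Y0.00 Z4.50
G1 X-1.98 Y-3.44 E0.1121
G1 X1.98 Y-3.44 E0.2239
G1 X3.97 Y0.00 E0.3360
G1 X1.98 Y3.44 E0.4481
G1 X-1.98 Y3.44 E0.5599
G1 X-3.97 Y0.00 E0.6720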